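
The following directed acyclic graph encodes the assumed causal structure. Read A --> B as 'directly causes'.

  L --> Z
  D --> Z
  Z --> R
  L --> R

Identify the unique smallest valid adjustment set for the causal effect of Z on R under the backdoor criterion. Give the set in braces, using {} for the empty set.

{L}

Variables eligible for adjustment (non-descendants of Z, excluding Z and R): {D, L}.
Backdoor paths from Z to R:
  P1: Z <- L -> R
The empty set is not sufficient: P1 (Z <- L -> R) has no collider blocking it and no conditioned non-collider, so it is open.
Try {L}:
  P1: blocked at fork node L ∈ conditioning set.
{L} contains no descendant of Z and blocks every backdoor path.
No other singleton works — e.g. {D} leaves P1 open — so {L} is the unique smallest valid adjustment set.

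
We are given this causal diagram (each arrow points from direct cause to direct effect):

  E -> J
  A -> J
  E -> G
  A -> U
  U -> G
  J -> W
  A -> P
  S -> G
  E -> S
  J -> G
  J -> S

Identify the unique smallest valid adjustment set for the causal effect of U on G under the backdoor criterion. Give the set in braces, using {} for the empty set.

{A}

Variables eligible for adjustment (non-descendants of U, excluding U and G): {A, E, J, P, S, W}.
Backdoor paths from U to G:
  P1: U <- A -> J <- E -> S -> G
  P2: U <- A -> J <- E -> G
  P3: U <- A -> J -> S <- E -> G
  P4: U <- A -> J -> S -> G
  P5: U <- A -> J -> G
The empty set is not sufficient: P4 (U <- A -> J -> S -> G) has no collider blocking it and no conditioned non-collider, so it is open.
Try {A}:
  P1: blocked at fork node A ∈ conditioning set.
  P2: blocked at fork node A ∈ conditioning set.
  P3: blocked at fork node A ∈ conditioning set.
  P4: blocked at fork node A ∈ conditioning set.
  P5: blocked at fork node A ∈ conditioning set.
{A} contains no descendant of U and blocks every backdoor path.
No other singleton works — e.g. {P} leaves P4 open — so {A} is the unique smallest valid adjustment set.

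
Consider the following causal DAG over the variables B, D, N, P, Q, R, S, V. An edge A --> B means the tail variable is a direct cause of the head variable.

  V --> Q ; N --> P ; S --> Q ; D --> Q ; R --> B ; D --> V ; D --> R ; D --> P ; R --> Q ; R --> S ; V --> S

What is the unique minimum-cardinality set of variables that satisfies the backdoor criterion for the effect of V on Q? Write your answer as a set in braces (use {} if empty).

{D}

Variables eligible for adjustment (non-descendants of V, excluding V and Q): {B, D, N, P, R}.
Backdoor paths from V to Q:
  P1: V <- D -> R -> S -> Q
  P2: V <- D -> R -> Q
  P3: V <- D -> Q
The empty set is not sufficient: P1 (V <- D -> R -> S -> Q) has no collider blocking it and no conditioned non-collider, so it is open.
Try {D}:
  P1: blocked at fork node D ∈ conditioning set.
  P2: blocked at fork node D ∈ conditioning set.
  P3: blocked at fork node D ∈ conditioning set.
{D} contains no descendant of V and blocks every backdoor path.
No other singleton works — e.g. {R} leaves P3 open — so {D} is the unique smallest valid adjustment set.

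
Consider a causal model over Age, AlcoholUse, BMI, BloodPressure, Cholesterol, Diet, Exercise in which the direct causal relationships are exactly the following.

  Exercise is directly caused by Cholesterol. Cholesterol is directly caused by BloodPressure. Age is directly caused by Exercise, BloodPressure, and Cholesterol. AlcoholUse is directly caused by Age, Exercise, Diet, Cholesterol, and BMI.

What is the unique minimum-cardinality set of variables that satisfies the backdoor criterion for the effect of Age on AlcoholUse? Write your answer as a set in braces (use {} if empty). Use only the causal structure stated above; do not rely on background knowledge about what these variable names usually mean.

{Cholesterol, Exercise}

Variables eligible for adjustment (non-descendants of Age, excluding Age and AlcoholUse): {BMI, BloodPressure, Cholesterol, Diet, Exercise}.
Backdoor paths from Age to AlcoholUse:
  P1: Age <- BloodPressure -> Cholesterol -> Exercise -> AlcoholUse
  P2: Age <- BloodPressure -> Cholesterol -> AlcoholUse
  P3: Age <- Cholesterol -> Exercise -> AlcoholUse
  P4: Age <- Cholesterol -> AlcoholUse
  P5: Age <- Exercise <- Cholesterol -> AlcoholUse
  P6: Age <- Exercise -> AlcoholUse
The empty set is not sufficient: P1 (Age <- BloodPressure -> Cholesterol -> Exercise -> AlcoholUse) has no collider blocking it and no conditioned non-collider, so it is open.
Try {Cholesterol, Exercise}:
  P1: blocked at chain node Cholesterol ∈ conditioning set.
  P2: blocked at chain node Cholesterol ∈ conditioning set.
  P3: blocked at fork node Cholesterol ∈ conditioning set.
  P4: blocked at fork node Cholesterol ∈ conditioning set.
  P5: blocked at chain node Exercise ∈ conditioning set.
  P6: blocked at fork node Exercise ∈ conditioning set.
{Cholesterol, Exercise} contains no descendant of Age and blocks every backdoor path.
Every element of {Cholesterol, Exercise} is needed (dropping Cholesterol leaves P2 open; dropping Exercise leaves P6 open), so no proper subset is valid.
Among all size-2 subsets of the eligible variables, only {Cholesterol, Exercise} blocks every backdoor path, so it is the unique smallest valid adjustment set.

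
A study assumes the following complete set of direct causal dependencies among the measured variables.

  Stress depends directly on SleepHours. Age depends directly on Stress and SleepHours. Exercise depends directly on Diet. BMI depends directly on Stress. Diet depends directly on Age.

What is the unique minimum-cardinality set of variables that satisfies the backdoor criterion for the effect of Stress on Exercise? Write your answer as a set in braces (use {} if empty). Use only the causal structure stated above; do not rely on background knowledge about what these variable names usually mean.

Variables eligible for adjustment (non-descendants of Stress, excluding Stress and Exercise): {SleepHours}.
Backdoor paths from Stress to Exercise:
  P1: Stress <- SleepHours -> Age -> Diet -> Exercise
The empty set is not sufficient: P1 (Stress <- SleepHours -> Age -> Diet -> Exercise) has no collider blocking it and no conditioned non-collider, so it is open.
Try {SleepHours}:
  P1: blocked at fork node SleepHours ∈ conditioning set.
{SleepHours} contains no descendant of Stress and blocks every backdoor path.
{SleepHours} is the unique smallest valid adjustment set.

{SleepHours}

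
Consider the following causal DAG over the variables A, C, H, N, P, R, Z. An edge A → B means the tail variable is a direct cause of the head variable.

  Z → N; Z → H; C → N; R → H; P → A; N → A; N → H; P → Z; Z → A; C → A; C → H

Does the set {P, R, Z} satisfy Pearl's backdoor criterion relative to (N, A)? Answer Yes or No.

Backdoor paths from N to A (paths whose first edge points into N):
  P1: N <- C -> A
  P2: N <- C -> H <- Z <- P -> A
  P3: N <- C -> H <- Z -> A
  P4: N <- Z <- P -> A
  P5: N <- Z -> A
  P6: N <- Z -> H <- C -> A
Condition 1 (no descendant of N in the set): holds — descendants of N are {A, H}; none are in {P, R, Z}.
Condition 2 (every backdoor path blocked by {P, R, Z}):
  P1: open — no interior node is in the conditioning set.
  P2: blocked at collider H (neither it nor any descendant is in the conditioning set).
  P3: blocked at collider H (neither it nor any descendant is in the conditioning set).
  P4: blocked at chain node Z ∈ conditioning set.
  P5: blocked at fork node Z ∈ conditioning set.
  P6: blocked at fork node Z ∈ conditioning set.
{P, R, Z} does not satisfy the backdoor criterion.

No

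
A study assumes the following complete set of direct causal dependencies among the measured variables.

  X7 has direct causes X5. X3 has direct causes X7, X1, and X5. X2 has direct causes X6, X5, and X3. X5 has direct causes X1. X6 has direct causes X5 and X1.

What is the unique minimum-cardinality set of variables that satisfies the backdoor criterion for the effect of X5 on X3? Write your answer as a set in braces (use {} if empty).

{X1}

Variables eligible for adjustment (non-descendants of X5, excluding X5 and X3): {X1}.
Backdoor paths from X5 to X3:
  P1: X5 <- X1 -> X6 -> X2 <- X3
  P2: X5 <- X1 -> X3
The empty set is not sufficient: P2 (X5 <- X1 -> X3) has no collider blocking it and no conditioned non-collider, so it is open.
Try {X1}:
  P1: blocked at fork node X1 ∈ conditioning set.
  P2: blocked at fork node X1 ∈ conditioning set.
{X1} contains no descendant of X5 and blocks every backdoor path.
{X1} is the unique smallest valid adjustment set.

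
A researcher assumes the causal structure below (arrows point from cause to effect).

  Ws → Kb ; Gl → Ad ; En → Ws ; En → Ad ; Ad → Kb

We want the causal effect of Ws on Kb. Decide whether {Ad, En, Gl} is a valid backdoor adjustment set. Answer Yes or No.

Backdoor paths from Ws to Kb (paths whose first edge points into Ws):
  P1: Ws <- En -> Ad -> Kb
Condition 1 (no descendant of Ws in the set): holds — descendants of Ws are {Kb}; none are in {Ad, En, Gl}.
Condition 2 (every backdoor path blocked by {Ad, En, Gl}):
  P1: blocked at fork node En ∈ conditioning set.
{Ad, En, Gl} satisfies the backdoor criterion.

Yes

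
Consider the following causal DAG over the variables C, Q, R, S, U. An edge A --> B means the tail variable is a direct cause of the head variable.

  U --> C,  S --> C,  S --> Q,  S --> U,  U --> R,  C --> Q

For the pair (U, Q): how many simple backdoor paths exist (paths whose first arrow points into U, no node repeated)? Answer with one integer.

A backdoor path from U to Q is any simple undirected path whose first edge points into U (i.e. leaves U via a parent).
Parents of U: {S}.
Enumerating:
  P1: U <- S -> C -> Q
  P2: U <- S -> Q
That exhausts the simple backdoor paths. Count: 2.

2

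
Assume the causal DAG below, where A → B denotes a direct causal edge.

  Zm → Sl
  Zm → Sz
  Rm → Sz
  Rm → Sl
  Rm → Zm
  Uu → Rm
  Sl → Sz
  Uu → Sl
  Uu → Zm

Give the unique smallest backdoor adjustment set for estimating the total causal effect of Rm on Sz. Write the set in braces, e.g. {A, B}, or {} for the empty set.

{Uu}

Variables eligible for adjustment (non-descendants of Rm, excluding Rm and Sz): {Uu}.
Backdoor paths from Rm to Sz:
  P1: Rm <- Uu -> Zm -> Sl -> Sz
  P2: Rm <- Uu -> Zm -> Sz
  P3: Rm <- Uu -> Sl <- Zm -> Sz
  P4: Rm <- Uu -> Sl -> Sz
The empty set is not sufficient: P1 (Rm <- Uu -> Zm -> Sl -> Sz) has no collider blocking it and no conditioned non-collider, so it is open.
Try {Uu}:
  P1: blocked at fork node Uu ∈ conditioning set.
  P2: blocked at fork node Uu ∈ conditioning set.
  P3: blocked at fork node Uu ∈ conditioning set.
  P4: blocked at fork node Uu ∈ conditioning set.
{Uu} contains no descendant of Rm and blocks every backdoor path.
{Uu} is the unique smallest valid adjustment set.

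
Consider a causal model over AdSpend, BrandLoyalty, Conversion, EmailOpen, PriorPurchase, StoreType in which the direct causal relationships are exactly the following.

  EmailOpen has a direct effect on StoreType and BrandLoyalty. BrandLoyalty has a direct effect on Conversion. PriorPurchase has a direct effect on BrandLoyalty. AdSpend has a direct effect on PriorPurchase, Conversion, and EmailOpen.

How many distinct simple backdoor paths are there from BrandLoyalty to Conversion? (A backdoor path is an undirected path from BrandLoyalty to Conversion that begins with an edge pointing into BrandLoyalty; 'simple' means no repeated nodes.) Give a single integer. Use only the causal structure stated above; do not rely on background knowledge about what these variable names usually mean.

2

A backdoor path from BrandLoyalty to Conversion is any simple undirected path whose first edge points into BrandLoyalty (i.e. leaves BrandLoyalty via a parent).
Parents of BrandLoyalty: {EmailOpen, PriorPurchase}.
Enumerating:
  P1: BrandLoyalty <- PriorPurchase <- AdSpend -> Conversion
  P2: BrandLoyalty <- EmailOpen <- AdSpend -> Conversion
That exhausts the simple backdoor paths. Count: 2.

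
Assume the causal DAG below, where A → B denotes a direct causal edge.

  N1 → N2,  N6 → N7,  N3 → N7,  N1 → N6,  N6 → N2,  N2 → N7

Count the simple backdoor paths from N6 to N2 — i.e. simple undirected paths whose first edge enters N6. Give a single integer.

A backdoor path from N6 to N2 is any simple undirected path whose first edge points into N6 (i.e. leaves N6 via a parent).
Parents of N6: {N1}.
Enumerating:
  P1: N6 <- N1 -> N2
That exhausts the simple backdoor paths. Count: 1.

1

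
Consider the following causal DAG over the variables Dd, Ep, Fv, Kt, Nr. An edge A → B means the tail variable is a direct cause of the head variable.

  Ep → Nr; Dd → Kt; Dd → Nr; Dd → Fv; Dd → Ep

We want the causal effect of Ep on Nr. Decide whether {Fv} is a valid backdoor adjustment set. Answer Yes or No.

No

Backdoor paths from Ep to Nr (paths whose first edge points into Ep):
  P1: Ep <- Dd -> Nr
Condition 1 (no descendant of Ep in the set): holds — descendants of Ep are {Nr}; none are in {Fv}.
Condition 2 (every backdoor path blocked by {Fv}):
  P1: open — no interior node is in the conditioning set.
{Fv} does not satisfy the backdoor criterion.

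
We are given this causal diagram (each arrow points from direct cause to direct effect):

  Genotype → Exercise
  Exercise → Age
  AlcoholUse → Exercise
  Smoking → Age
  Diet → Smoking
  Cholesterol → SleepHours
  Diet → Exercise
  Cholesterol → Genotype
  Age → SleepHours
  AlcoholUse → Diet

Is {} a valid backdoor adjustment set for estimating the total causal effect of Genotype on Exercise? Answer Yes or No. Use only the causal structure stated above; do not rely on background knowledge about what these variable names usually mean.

Backdoor paths from Genotype to Exercise (paths whose first edge points into Genotype):
  P1: Genotype <- Cholesterol -> SleepHours <- Age <- Exercise
  P2: Genotype <- Cholesterol -> SleepHours <- Age <- Smoking <- Diet <- AlcoholUse -> Exercise
  P3: Genotype <- Cholesterol -> SleepHours <- Age <- Smoking <- Diet -> Exercise
Condition 1 (no descendant of Genotype in the set): holds — descendants of Genotype are {Age, Exercise, SleepHours}; none are in {}.
Condition 2 (every backdoor path blocked by {}):
  P1: blocked at collider SleepHours (neither it nor any descendant is in the conditioning set).
  P2: blocked at collider SleepHours (neither it nor any descendant is in the conditioning set).
  P3: blocked at collider SleepHours (neither it nor any descendant is in the conditioning set).
{} satisfies the backdoor criterion.

Yes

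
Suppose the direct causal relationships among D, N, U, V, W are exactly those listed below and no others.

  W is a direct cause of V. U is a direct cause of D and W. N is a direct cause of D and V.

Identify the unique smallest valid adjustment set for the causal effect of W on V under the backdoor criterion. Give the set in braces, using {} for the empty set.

Variables eligible for adjustment (non-descendants of W, excluding W and V): {D, N, U}.
Backdoor paths from W to V:
  P1: W <- U -> D <- N -> V
Each backdoor path contains an unconditioned collider, so every path is already blocked with the empty conditioning set:
  P1: blocked at collider D (neither it nor any descendant is in the conditioning set).
The empty set is therefore the unique smallest valid set.

{}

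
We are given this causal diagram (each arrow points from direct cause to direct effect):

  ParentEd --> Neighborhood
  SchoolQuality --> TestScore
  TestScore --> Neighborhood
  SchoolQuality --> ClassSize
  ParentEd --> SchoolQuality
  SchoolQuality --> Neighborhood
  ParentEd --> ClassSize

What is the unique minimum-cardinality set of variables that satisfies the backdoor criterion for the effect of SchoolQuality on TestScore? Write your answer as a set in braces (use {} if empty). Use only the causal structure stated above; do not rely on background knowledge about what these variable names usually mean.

Variables eligible for adjustment (non-descendants of SchoolQuality, excluding SchoolQuality and TestScore): {ParentEd}.
Backdoor paths from SchoolQuality to TestScore:
  P1: SchoolQuality <- ParentEd -> Neighborhood <- TestScore
Each backdoor path contains an unconditioned collider, so every path is already blocked with the empty conditioning set:
  P1: blocked at collider Neighborhood (neither it nor any descendant is in the conditioning set).
The empty set is therefore the unique smallest valid set.

{}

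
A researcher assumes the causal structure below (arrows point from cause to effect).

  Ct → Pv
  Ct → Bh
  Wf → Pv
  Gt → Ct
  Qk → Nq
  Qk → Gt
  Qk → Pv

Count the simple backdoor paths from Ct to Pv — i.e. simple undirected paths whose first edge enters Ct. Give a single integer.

1

A backdoor path from Ct to Pv is any simple undirected path whose first edge points into Ct (i.e. leaves Ct via a parent).
Parents of Ct: {Gt}.
Enumerating:
  P1: Ct <- Gt <- Qk -> Pv
That exhausts the simple backdoor paths. Count: 1.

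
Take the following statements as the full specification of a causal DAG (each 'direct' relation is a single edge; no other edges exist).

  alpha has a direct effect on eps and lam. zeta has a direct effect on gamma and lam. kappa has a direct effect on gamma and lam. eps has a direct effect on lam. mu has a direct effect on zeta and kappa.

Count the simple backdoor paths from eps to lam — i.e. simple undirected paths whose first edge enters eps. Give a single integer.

1

A backdoor path from eps to lam is any simple undirected path whose first edge points into eps (i.e. leaves eps via a parent).
Parents of eps: {alpha}.
Enumerating:
  P1: eps <- alpha -> lam
That exhausts the simple backdoor paths. Count: 1.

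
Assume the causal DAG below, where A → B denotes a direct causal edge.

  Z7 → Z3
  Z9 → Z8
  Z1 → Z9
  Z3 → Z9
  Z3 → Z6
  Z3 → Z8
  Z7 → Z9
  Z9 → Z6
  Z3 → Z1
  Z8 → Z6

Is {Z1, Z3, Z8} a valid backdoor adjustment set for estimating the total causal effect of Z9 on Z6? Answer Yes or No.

Backdoor paths from Z9 to Z6 (paths whose first edge points into Z9):
  P1: Z9 <- Z7 -> Z3 -> Z8 -> Z6
  P2: Z9 <- Z7 -> Z3 -> Z6
  P3: Z9 <- Z3 -> Z8 -> Z6
  P4: Z9 <- Z3 -> Z6
  P5: Z9 <- Z1 <- Z3 -> Z8 -> Z6
  P6: Z9 <- Z1 <- Z3 -> Z6
Condition 1 (no descendant of Z9 in the set): FAILS — Z8 is a descendant of Z9.
Condition 2 (every backdoor path blocked by {Z1, Z3, Z8}):
  P1: blocked at chain node Z3 ∈ conditioning set.
  P2: blocked at chain node Z3 ∈ conditioning set.
  P3: blocked at fork node Z3 ∈ conditioning set.
  P4: blocked at fork node Z3 ∈ conditioning set.
  P5: blocked at chain node Z1 ∈ conditioning set.
  P6: blocked at chain node Z1 ∈ conditioning set.
{Z1, Z3, Z8} does not satisfy the backdoor criterion.

No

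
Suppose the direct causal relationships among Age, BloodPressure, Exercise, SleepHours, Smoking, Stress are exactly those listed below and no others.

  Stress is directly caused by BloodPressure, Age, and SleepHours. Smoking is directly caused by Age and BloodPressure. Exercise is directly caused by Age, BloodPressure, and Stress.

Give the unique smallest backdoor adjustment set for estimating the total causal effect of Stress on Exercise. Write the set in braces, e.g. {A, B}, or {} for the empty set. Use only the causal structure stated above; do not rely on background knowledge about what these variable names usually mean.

Variables eligible for adjustment (non-descendants of Stress, excluding Stress and Exercise): {Age, BloodPressure, SleepHours, Smoking}.
Backdoor paths from Stress to Exercise:
  P1: Stress <- Age -> Exercise
  P2: Stress <- Age -> Smoking <- BloodPressure -> Exercise
  P3: Stress <- BloodPressure -> Exercise
  P4: Stress <- BloodPressure -> Smoking <- Age -> Exercise
The empty set is not sufficient: P1 (Stress <- Age -> Exercise) has no collider blocking it and no conditioned non-collider, so it is open.
Try {Age, BloodPressure}:
  P1: blocked at fork node Age ∈ conditioning set.
  P2: blocked at fork node Age ∈ conditioning set.
  P3: blocked at fork node BloodPressure ∈ conditioning set.
  P4: blocked at fork node BloodPressure ∈ conditioning set.
{Age, BloodPressure} contains no descendant of Stress and blocks every backdoor path.
Every element of {Age, BloodPressure} is needed (dropping Age leaves P1 open; dropping BloodPressure leaves P3 open), so no proper subset is valid.
Among all size-2 subsets of the eligible variables, only {Age, BloodPressure} blocks every backdoor path, so it is the unique smallest valid adjustment set.

{Age, BloodPressure}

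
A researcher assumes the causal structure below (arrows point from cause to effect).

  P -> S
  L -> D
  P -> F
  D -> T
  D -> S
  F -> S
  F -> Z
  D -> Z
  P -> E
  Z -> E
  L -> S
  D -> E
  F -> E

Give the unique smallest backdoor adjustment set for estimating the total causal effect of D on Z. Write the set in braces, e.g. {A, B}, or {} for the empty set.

Variables eligible for adjustment (non-descendants of D, excluding D and Z): {F, L, P}.
Backdoor paths from D to Z:
  P1: D <- L -> S <- P -> F -> Z
  P2: D <- L -> S <- P -> F -> E <- Z
  P3: D <- L -> S <- P -> E <- F -> Z
  P4: D <- L -> S <- P -> E <- Z
  P5: D <- L -> S <- F <- P -> E <- Z
  P6: D <- L -> S <- F -> Z
  P7: D <- L -> S <- F -> E <- Z
Each backdoor path contains an unconditioned collider, so every path is already blocked with the empty conditioning set:
  P1: blocked at collider S (neither it nor any descendant is in the conditioning set).
  P2: blocked at collider S (neither it nor any descendant is in the conditioning set).
  P3: blocked at collider S (neither it nor any descendant is in the conditioning set).
  P4: blocked at collider S (neither it nor any descendant is in the conditioning set).
  P5: blocked at collider S (neither it nor any descendant is in the conditioning set).
  P6: blocked at collider S (neither it nor any descendant is in the conditioning set).
  P7: blocked at collider S (neither it nor any descendant is in the conditioning set).
The empty set is therefore the unique smallest valid set.

{}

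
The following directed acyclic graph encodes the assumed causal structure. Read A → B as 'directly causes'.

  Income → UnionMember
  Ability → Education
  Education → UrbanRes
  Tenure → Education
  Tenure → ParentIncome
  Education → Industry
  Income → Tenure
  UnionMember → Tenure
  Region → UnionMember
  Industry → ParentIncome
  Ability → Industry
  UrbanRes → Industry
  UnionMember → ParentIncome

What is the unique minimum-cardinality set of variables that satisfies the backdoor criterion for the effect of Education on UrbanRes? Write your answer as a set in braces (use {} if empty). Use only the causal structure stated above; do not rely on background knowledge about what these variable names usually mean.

{}

Variables eligible for adjustment (non-descendants of Education, excluding Education and UrbanRes): {Ability, Income, Region, Tenure, UnionMember}.
Backdoor paths from Education to UrbanRes:
  P1: Education <- Ability -> Industry <- UrbanRes
  P2: Education <- Tenure <- Income -> UnionMember -> ParentIncome <- Industry <- UrbanRes
  P3: Education <- Tenure <- UnionMember -> ParentIncome <- Industry <- UrbanRes
  P4: Education <- Tenure -> ParentIncome <- Industry <- UrbanRes
Each backdoor path contains an unconditioned collider, so every path is already blocked with the empty conditioning set:
  P1: blocked at collider Industry (neither it nor any descendant is in the conditioning set).
  P2: blocked at collider ParentIncome (neither it nor any descendant is in the conditioning set).
  P3: blocked at collider ParentIncome (neither it nor any descendant is in the conditioning set).
  P4: blocked at collider ParentIncome (neither it nor any descendant is in the conditioning set).
The empty set is therefore the unique smallest valid set.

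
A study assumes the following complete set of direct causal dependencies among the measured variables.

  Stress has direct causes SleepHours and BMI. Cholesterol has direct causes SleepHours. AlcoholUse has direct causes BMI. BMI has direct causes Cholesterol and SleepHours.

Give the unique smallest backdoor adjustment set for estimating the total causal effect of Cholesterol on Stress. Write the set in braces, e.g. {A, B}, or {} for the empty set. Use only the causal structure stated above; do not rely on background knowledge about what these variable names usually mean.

{SleepHours}

Variables eligible for adjustment (non-descendants of Cholesterol, excluding Cholesterol and Stress): {SleepHours}.
Backdoor paths from Cholesterol to Stress:
  P1: Cholesterol <- SleepHours -> BMI -> Stress
  P2: Cholesterol <- SleepHours -> Stress
The empty set is not sufficient: P1 (Cholesterol <- SleepHours -> BMI -> Stress) has no collider blocking it and no conditioned non-collider, so it is open.
Try {SleepHours}:
  P1: blocked at fork node SleepHours ∈ conditioning set.
  P2: blocked at fork node SleepHours ∈ conditioning set.
{SleepHours} contains no descendant of Cholesterol and blocks every backdoor path.
{SleepHours} is the unique smallest valid adjustment set.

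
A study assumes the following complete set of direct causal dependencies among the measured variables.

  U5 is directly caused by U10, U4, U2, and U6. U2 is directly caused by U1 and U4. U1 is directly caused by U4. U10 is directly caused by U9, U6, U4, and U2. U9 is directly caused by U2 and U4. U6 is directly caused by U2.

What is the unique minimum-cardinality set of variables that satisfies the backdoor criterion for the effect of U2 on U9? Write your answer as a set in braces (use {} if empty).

{U4}

Variables eligible for adjustment (non-descendants of U2, excluding U2 and U9): {U1, U4}.
Backdoor paths from U2 to U9:
  P1: U2 <- U4 -> U9
  P2: U2 <- U4 -> U10 <- U9
  P3: U2 <- U4 -> U5 <- U6 -> U10 <- U9
  P4: U2 <- U4 -> U5 <- U10 <- U9
  P5: U2 <- U1 <- U4 -> U9
  P6: U2 <- U1 <- U4 -> U10 <- U9
  P7: U2 <- U1 <- U4 -> U5 <- U6 -> U10 <- U9
  P8: U2 <- U1 <- U4 -> U5 <- U10 <- U9
The empty set is not sufficient: P1 (U2 <- U4 -> U9) has no collider blocking it and no conditioned non-collider, so it is open.
Try {U4}:
  P1: blocked at fork node U4 ∈ conditioning set.
  P2: blocked at fork node U4 ∈ conditioning set.
  P3: blocked at fork node U4 ∈ conditioning set.
  P4: blocked at fork node U4 ∈ conditioning set.
  P5: blocked at fork node U4 ∈ conditioning set.
  P6: blocked at fork node U4 ∈ conditioning set.
  P7: blocked at fork node U4 ∈ conditioning set.
  P8: blocked at fork node U4 ∈ conditioning set.
{U4} contains no descendant of U2 and blocks every backdoor path.
No other singleton works — e.g. {U1} leaves P1 open — so {U4} is the unique smallest valid adjustment set.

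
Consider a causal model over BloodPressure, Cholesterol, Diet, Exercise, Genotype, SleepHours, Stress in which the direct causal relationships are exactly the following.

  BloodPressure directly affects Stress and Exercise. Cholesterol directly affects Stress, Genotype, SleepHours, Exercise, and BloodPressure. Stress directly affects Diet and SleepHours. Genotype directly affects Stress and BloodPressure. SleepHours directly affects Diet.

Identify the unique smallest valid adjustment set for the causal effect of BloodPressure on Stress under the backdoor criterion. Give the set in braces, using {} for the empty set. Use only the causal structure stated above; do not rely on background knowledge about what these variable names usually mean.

{Cholesterol, Genotype}

Variables eligible for adjustment (non-descendants of BloodPressure, excluding BloodPressure and Stress): {Cholesterol, Genotype}.
Backdoor paths from BloodPressure to Stress:
  P1: BloodPressure <- Cholesterol -> Genotype -> Stress
  P2: BloodPressure <- Cholesterol -> Stress
  P3: BloodPressure <- Cholesterol -> SleepHours <- Stress
  P4: BloodPressure <- Cholesterol -> SleepHours -> Diet <- Stress
  P5: BloodPressure <- Genotype <- Cholesterol -> Stress
  P6: BloodPressure <- Genotype <- Cholesterol -> SleepHours <- Stress
  P7: BloodPressure <- Genotype <- Cholesterol -> SleepHours -> Diet <- Stress
  P8: BloodPressure <- Genotype -> Stress
The empty set is not sufficient: P1 (BloodPressure <- Cholesterol -> Genotype -> Stress) has no collider blocking it and no conditioned non-collider, so it is open.
Try {Cholesterol, Genotype}:
  P1: blocked at fork node Cholesterol ∈ conditioning set.
  P2: blocked at fork node Cholesterol ∈ conditioning set.
  P3: blocked at fork node Cholesterol ∈ conditioning set.
  P4: blocked at fork node Cholesterol ∈ conditioning set.
  P5: blocked at chain node Genotype ∈ conditioning set.
  P6: blocked at chain node Genotype ∈ conditioning set.
  P7: blocked at chain node Genotype ∈ conditioning set.
  P8: blocked at fork node Genotype ∈ conditioning set.
{Cholesterol, Genotype} contains no descendant of BloodPressure and blocks every backdoor path.
Every element of {Cholesterol, Genotype} is needed (dropping Cholesterol leaves P2 open; dropping Genotype leaves P8 open), so no proper subset is valid.
Among all size-2 subsets of the eligible variables, only {Cholesterol, Genotype} blocks every backdoor path, so it is the unique smallest valid adjustment set.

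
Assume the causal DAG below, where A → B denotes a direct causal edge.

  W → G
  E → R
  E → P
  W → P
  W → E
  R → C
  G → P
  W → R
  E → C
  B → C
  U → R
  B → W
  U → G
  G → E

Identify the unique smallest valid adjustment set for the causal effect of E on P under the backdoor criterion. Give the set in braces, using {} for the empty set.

Variables eligible for adjustment (non-descendants of E, excluding E and P): {B, G, U, W}.
Backdoor paths from E to P:
  P1: E <- W <- B -> C <- R <- U -> G -> P
  P2: E <- W -> G -> P
  P3: E <- W -> P
  P4: E <- W -> R <- U -> G -> P
  P5: E <- G <- U -> R <- W -> P
  P6: E <- G <- U -> R -> C <- B -> W -> P
  P7: E <- G <- W -> P
  P8: E <- G -> P
The empty set is not sufficient: P2 (E <- W -> G -> P) has no collider blocking it and no conditioned non-collider, so it is open.
Try {G, W}:
  P1: blocked at chain node W ∈ conditioning set.
  P2: blocked at fork node W ∈ conditioning set.
  P3: blocked at fork node W ∈ conditioning set.
  P4: blocked at fork node W ∈ conditioning set.
  P5: blocked at chain node G ∈ conditioning set.
  P6: blocked at chain node G ∈ conditioning set.
  P7: blocked at chain node G ∈ conditioning set.
  P8: blocked at fork node G ∈ conditioning set.
{G, W} contains no descendant of E and blocks every backdoor path.
Every element of {G, W} is needed (dropping G leaves P8 open; dropping W leaves P3 open), so no proper subset is valid.
Among all size-2 subsets of the eligible variables, only {G, W} blocks every backdoor path, so it is the unique smallest valid adjustment set.

{G, W}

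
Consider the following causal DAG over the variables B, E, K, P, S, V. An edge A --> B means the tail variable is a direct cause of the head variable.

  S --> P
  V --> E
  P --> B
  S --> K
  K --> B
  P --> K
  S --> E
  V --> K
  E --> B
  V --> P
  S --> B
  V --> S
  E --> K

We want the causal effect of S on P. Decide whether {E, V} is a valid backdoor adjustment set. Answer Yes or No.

No

Backdoor paths from S to P (paths whose first edge points into S):
  P1: S <- V -> P
  P2: S <- V -> E -> K <- P
  P3: S <- V -> E -> K -> B <- P
  P4: S <- V -> E -> B <- P
  P5: S <- V -> E -> B <- K <- P
  P6: S <- V -> K <- P
  P7: S <- V -> K <- E -> B <- P
  P8: S <- V -> K -> B <- P
Condition 1 (no descendant of S in the set): FAILS — E is a descendant of S.
Condition 2 (every backdoor path blocked by {E, V}):
  P1: blocked at fork node V ∈ conditioning set.
  P2: blocked at fork node V ∈ conditioning set.
  P3: blocked at fork node V ∈ conditioning set.
  P4: blocked at fork node V ∈ conditioning set.
  P5: blocked at fork node V ∈ conditioning set.
  P6: blocked at fork node V ∈ conditioning set.
  P7: blocked at fork node V ∈ conditioning set.
  P8: blocked at fork node V ∈ conditioning set.
{E, V} does not satisfy the backdoor criterion.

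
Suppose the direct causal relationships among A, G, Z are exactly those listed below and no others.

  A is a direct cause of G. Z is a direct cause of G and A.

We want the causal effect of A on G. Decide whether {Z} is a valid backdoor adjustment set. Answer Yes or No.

Backdoor paths from A to G (paths whose first edge points into A):
  P1: A <- Z -> G
Condition 1 (no descendant of A in the set): holds — descendants of A are {G}; none are in {Z}.
Condition 2 (every backdoor path blocked by {Z}):
  P1: blocked at fork node Z ∈ conditioning set.
{Z} satisfies the backdoor criterion.

Yes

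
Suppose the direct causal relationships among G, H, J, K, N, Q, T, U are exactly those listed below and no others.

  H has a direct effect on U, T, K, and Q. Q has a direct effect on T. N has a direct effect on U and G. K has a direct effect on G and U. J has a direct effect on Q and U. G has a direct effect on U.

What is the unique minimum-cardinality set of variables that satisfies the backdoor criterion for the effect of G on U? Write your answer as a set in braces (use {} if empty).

Variables eligible for adjustment (non-descendants of G, excluding G and U): {H, J, K, N, Q, T}.
Backdoor paths from G to U:
  P1: G <- N -> U
  P2: G <- K <- H -> Q <- J -> U
  P3: G <- K <- H -> T <- Q <- J -> U
  P4: G <- K <- H -> U
  P5: G <- K -> U
The empty set is not sufficient: P1 (G <- N -> U) has no collider blocking it and no conditioned non-collider, so it is open.
Try {K, N}:
  P1: blocked at fork node N ∈ conditioning set.
  P2: blocked at chain node K ∈ conditioning set.
  P3: blocked at chain node K ∈ conditioning set.
  P4: blocked at chain node K ∈ conditioning set.
  P5: blocked at fork node K ∈ conditioning set.
{K, N} contains no descendant of G and blocks every backdoor path.
Every element of {K, N} is needed (dropping K leaves P4 open; dropping N leaves P1 open), so no proper subset is valid.
Among all size-2 subsets of the eligible variables, only {K, N} blocks every backdoor path, so it is the unique smallest valid adjustment set.

{K, N}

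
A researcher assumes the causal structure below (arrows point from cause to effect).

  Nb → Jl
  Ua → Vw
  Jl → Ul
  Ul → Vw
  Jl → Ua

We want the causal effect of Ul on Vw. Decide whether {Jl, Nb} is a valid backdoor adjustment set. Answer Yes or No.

Backdoor paths from Ul to Vw (paths whose first edge points into Ul):
  P1: Ul <- Jl -> Ua -> Vw
Condition 1 (no descendant of Ul in the set): holds — descendants of Ul are {Vw}; none are in {Jl, Nb}.
Condition 2 (every backdoor path blocked by {Jl, Nb}):
  P1: blocked at fork node Jl ∈ conditioning set.
{Jl, Nb} satisfies the backdoor criterion.

Yes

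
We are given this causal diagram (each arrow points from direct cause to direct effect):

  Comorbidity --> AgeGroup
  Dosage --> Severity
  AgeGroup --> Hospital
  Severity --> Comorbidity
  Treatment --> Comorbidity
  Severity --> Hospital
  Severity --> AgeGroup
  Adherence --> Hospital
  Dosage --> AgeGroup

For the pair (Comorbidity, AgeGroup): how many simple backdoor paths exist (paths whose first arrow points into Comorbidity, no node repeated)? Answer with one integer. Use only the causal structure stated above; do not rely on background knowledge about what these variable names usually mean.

3

A backdoor path from Comorbidity to AgeGroup is any simple undirected path whose first edge points into Comorbidity (i.e. leaves Comorbidity via a parent).
Parents of Comorbidity: {Severity, Treatment}.
Enumerating:
  P1: Comorbidity <- Severity <- Dosage -> AgeGroup
  P2: Comorbidity <- Severity -> AgeGroup
  P3: Comorbidity <- Severity -> Hospital <- AgeGroup
That exhausts the simple backdoor paths. Count: 3.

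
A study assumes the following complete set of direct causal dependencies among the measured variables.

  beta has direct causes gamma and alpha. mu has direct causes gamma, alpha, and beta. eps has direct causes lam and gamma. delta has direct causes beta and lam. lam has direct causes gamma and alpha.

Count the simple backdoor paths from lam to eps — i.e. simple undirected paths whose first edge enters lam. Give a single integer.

5

A backdoor path from lam to eps is any simple undirected path whose first edge points into lam (i.e. leaves lam via a parent).
Parents of lam: {alpha, gamma}.
Enumerating:
  P1: lam <- alpha -> beta <- gamma -> eps
  P2: lam <- alpha -> beta -> mu <- gamma -> eps
  P3: lam <- alpha -> mu <- gamma -> eps
  P4: lam <- alpha -> mu <- beta <- gamma -> eps
  P5: lam <- gamma -> eps
That exhausts the simple backdoor paths. Count: 5.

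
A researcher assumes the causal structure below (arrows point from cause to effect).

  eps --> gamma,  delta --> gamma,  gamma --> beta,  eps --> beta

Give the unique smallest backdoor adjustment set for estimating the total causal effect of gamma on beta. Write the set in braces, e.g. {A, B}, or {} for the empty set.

Variables eligible for adjustment (non-descendants of gamma, excluding gamma and beta): {delta, eps}.
Backdoor paths from gamma to beta:
  P1: gamma <- eps -> beta
The empty set is not sufficient: P1 (gamma <- eps -> beta) has no collider blocking it and no conditioned non-collider, so it is open.
Try {eps}:
  P1: blocked at fork node eps ∈ conditioning set.
{eps} contains no descendant of gamma and blocks every backdoor path.
No other singleton works — e.g. {delta} leaves P1 open — so {eps} is the unique smallest valid adjustment set.

{eps}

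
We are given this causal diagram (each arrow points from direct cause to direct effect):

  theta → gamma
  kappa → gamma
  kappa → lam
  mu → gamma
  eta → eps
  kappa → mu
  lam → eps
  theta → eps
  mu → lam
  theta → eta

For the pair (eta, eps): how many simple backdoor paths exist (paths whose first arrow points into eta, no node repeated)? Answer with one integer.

A backdoor path from eta to eps is any simple undirected path whose first edge points into eta (i.e. leaves eta via a parent).
Parents of eta: {theta}.
Enumerating:
  P1: eta <- theta -> gamma <- kappa -> mu -> lam -> eps
  P2: eta <- theta -> gamma <- kappa -> lam -> eps
  P3: eta <- theta -> gamma <- mu <- kappa -> lam -> eps
  P4: eta <- theta -> gamma <- mu -> lam -> eps
  P5: eta <- theta -> eps
That exhausts the simple backdoor paths. Count: 5.

5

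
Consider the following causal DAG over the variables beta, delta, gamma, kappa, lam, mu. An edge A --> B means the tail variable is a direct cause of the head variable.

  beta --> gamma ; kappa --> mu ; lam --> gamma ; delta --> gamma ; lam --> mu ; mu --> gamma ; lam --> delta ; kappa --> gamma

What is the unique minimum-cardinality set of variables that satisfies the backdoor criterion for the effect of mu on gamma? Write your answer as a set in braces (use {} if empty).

Variables eligible for adjustment (non-descendants of mu, excluding mu and gamma): {beta, delta, kappa, lam}.
Backdoor paths from mu to gamma:
  P1: mu <- kappa -> gamma
  P2: mu <- lam -> delta -> gamma
  P3: mu <- lam -> gamma
The empty set is not sufficient: P1 (mu <- kappa -> gamma) has no collider blocking it and no conditioned non-collider, so it is open.
Try {kappa, lam}:
  P1: blocked at fork node kappa ∈ conditioning set.
  P2: blocked at fork node lam ∈ conditioning set.
  P3: blocked at fork node lam ∈ conditioning set.
{kappa, lam} contains no descendant of mu and blocks every backdoor path.
Every element of {kappa, lam} is needed (dropping kappa leaves P1 open; dropping lam leaves P2 open), so no proper subset is valid.
Among all size-2 subsets of the eligible variables, only {kappa, lam} blocks every backdoor path, so it is the unique smallest valid adjustment set.

{kappa, lam}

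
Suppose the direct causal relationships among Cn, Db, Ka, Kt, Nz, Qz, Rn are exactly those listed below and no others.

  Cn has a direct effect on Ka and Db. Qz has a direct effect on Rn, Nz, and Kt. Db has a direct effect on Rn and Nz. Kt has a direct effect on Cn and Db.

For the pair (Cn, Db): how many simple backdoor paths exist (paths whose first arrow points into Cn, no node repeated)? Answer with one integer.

A backdoor path from Cn to Db is any simple undirected path whose first edge points into Cn (i.e. leaves Cn via a parent).
Parents of Cn: {Kt}.
Enumerating:
  P1: Cn <- Kt <- Qz -> Rn <- Db
  P2: Cn <- Kt <- Qz -> Nz <- Db
  P3: Cn <- Kt -> Db
That exhausts the simple backdoor paths. Count: 3.

3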